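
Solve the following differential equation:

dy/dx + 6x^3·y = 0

Using integrating factor method:

General solution: y = Ce^(-3x^4/2)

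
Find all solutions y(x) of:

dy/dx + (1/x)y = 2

Using integrating factor method:

General solution: y = x + C/x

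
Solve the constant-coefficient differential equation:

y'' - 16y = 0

Characteristic equation: r² - 16 = 0
Roots: r = 4, -4 (distinct real)
General solution: y = C₁e^(4x) + C₂e^(-4x)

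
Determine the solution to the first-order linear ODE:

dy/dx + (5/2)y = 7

Using integrating factor method:

General solution: y = 14/5 + Ce^(-5x/2)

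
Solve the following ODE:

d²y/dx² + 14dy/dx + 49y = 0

Characteristic equation: r² + 14r + 49 = 0
Factored: (r + 7)² = 0
Repeated root: r = -7
General solution: y = (C₁ + C₂x)e^(-7x)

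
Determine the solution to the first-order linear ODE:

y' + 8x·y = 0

Using integrating factor method:

General solution: y = Ce^(-4x^2)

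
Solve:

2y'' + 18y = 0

Characteristic equation: 2r² + 18 = 0
Divide by 2: r² + 9 = 0
Roots: r = ±3i (complex conjugates)
General solution: y = C₁cos(3x) + C₂sin(3x)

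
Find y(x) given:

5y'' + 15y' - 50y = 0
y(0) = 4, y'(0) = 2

General solution: y = C₁e^(2x) + C₂e^(-5x)
Applying ICs: C₁ = 22/7, C₂ = 6/7
Particular solution: y = (22/7)e^(2x) + (6/7)e^(-5x)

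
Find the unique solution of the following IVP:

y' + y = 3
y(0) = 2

General solution: y = 3 + Ce^(-x)
Applying y(0) = 2: C = 2 - 3 = -1
Particular solution: y = 3 - e^(-x)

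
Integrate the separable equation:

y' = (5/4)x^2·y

Separating variables and integrating:
ln|y| = 5x^3/12 + C

General solution: y = Ce^(5x^3/12)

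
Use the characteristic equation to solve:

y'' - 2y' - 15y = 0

Characteristic equation: r² - 2r - 15 = 0
Roots: r = 5, -3 (distinct real)
General solution: y = C₁e^(5x) + C₂e^(-3x)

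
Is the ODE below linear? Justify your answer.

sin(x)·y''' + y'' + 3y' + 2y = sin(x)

Yes. Linear (y and its derivatives appear to the first power only, no products of y terms)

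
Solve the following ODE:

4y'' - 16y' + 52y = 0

Characteristic equation: 4r² - 16r + 52 = 0
Divide by 4: r² - 4r + 13 = 0
Roots: r = 2 ± 3i (complex conjugates)
General solution: y = e^(2x)(C₁cos(3x) + C₂sin(3x))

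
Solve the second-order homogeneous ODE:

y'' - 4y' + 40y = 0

Characteristic equation: r² - 4r + 40 = 0
Roots: r = 2 ± 6i (complex conjugates)
General solution: y = e^(2x)(C₁cos(6x) + C₂sin(6x))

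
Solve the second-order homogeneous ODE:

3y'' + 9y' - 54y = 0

Characteristic equation: 3r² + 9r - 54 = 0
Divide by 3: r² + 3r - 18 = 0
Roots: r = 3, -6 (distinct real)
General solution: y = C₁e^(3x) + C₂e^(-6x)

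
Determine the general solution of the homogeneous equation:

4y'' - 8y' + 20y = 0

Characteristic equation: 4r² - 8r + 20 = 0
Divide by 4: r² - 2r + 5 = 0
Roots: r = 1 ± 2i (complex conjugates)
General solution: y = e^x(C₁cos(2x) + C₂sin(2x))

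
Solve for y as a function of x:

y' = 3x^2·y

Separating variables and integrating:
ln|y| = x^3 + C

General solution: y = Ce^(x^3)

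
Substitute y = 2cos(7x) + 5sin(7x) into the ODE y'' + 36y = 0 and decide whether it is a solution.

Verification:
y'' = -98cos(7x) - 245sin(7x)
y'' + 36y ≠ 0 (frequency mismatch: got 49 instead of 36)

No, it is not a solution.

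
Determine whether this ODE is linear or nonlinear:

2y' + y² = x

Nonlinear (y² term)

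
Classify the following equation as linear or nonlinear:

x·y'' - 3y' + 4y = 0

Linear (y and its derivatives appear to the first power only, no products of y terms)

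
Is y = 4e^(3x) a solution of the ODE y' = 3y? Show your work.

Verification:
y = 4e^(3x)
y' = 12e^(3x)
3y = 12e^(3x)
y' = 3y ✓

Yes, it is a solution.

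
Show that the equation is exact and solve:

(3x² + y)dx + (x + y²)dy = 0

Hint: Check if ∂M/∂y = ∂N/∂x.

Verify exactness: ∂M/∂y = ∂N/∂x ✓
Find F(x,y) such that ∂F/∂x = M, ∂F/∂y = N
Solution: x³ + xy + y³/3 = C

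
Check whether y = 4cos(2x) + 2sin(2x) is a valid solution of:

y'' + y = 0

Verification:
y'' = -16cos(2x) - 8sin(2x)
y'' + y ≠ 0 (frequency mismatch: got 4 instead of 1)

No, it is not a solution.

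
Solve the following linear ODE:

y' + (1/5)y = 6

Using integrating factor method:

General solution: y = 30 + Ce^(-x/5)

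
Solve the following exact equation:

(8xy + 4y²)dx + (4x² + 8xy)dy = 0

Verify exactness: ∂M/∂y = ∂N/∂x ✓
Find F(x,y) such that ∂F/∂x = M, ∂F/∂y = N
Solution: 4x²y + 4xy² = C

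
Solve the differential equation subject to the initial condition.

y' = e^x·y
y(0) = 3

General solution: y = Ce^(e^x)
Applying IC y(0) = 3:
Particular solution: y = 3e^(e^x - 1)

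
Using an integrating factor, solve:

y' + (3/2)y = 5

Using integrating factor method:

General solution: y = 10/3 + Ce^(-3x/2)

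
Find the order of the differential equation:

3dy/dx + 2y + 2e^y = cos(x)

The order is 1 (highest derivative is of order 1).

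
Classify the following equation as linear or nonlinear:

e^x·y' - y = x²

Linear (y and its derivatives appear to the first power only, no products of y terms)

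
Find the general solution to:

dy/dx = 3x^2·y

Separating variables and integrating:
ln|y| = x^3 + C

General solution: y = Ce^(x^3)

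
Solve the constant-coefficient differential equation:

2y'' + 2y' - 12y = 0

Characteristic equation: 2r² + 2r - 12 = 0
Divide by 2: r² + r - 6 = 0
Roots: r = 2, -3 (distinct real)
General solution: y = C₁e^(2x) + C₂e^(-3x)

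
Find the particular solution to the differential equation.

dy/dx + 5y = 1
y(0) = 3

General solution: y = 1/5 + Ce^(-5x)
Applying y(0) = 3: C = 3 - 1/5 = 14/5
Particular solution: y = 1/5 + (14/5)e^(-5x)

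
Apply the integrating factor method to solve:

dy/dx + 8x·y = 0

Using integrating factor method:

General solution: y = Ce^(-4x^2)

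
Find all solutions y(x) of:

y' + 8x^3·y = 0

Using integrating factor method:

General solution: y = Ce^(-2x^4)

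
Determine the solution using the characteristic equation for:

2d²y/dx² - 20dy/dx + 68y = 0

Characteristic equation: 2r² - 20r + 68 = 0
Divide by 2: r² - 10r + 34 = 0
Roots: r = 5 ± 3i (complex conjugates)
General solution: y = e^(5x)(C₁cos(3x) + C₂sin(3x))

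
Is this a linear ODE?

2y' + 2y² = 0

No. Nonlinear (y² term)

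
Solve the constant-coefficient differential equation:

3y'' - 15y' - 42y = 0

Characteristic equation: 3r² - 15r - 42 = 0
Divide by 3: r² - 5r - 14 = 0
Roots: r = 7, -2 (distinct real)
General solution: y = C₁e^(7x) + C₂e^(-2x)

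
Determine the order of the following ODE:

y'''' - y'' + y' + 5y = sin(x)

The order is 4 (highest derivative is of order 4).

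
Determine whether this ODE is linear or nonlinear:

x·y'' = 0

Linear (y and its derivatives appear to the first power only, no products of y terms)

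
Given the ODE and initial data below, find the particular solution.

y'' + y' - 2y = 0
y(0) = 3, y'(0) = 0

General solution: y = C₁e^x + C₂e^(-2x)
Applying ICs: C₁ = 2, C₂ = 1
Particular solution: y = 2e^x + e^(-2x)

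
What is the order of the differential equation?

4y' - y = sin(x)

The order is 1 (highest derivative is of order 1).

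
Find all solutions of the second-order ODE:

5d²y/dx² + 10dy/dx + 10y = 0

Characteristic equation: 5r² + 10r + 10 = 0
Divide by 5: r² + 2r + 2 = 0
Roots: r = -1 ± i (complex conjugates)
General solution: y = e^(-x)(C₁cos(x) + C₂sin(x))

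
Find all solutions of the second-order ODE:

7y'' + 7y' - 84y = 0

Characteristic equation: 7r² + 7r - 84 = 0
Divide by 7: r² + r - 12 = 0
Roots: r = 3, -4 (distinct real)
General solution: y = C₁e^(3x) + C₂e^(-4x)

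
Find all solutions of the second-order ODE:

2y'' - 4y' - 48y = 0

Characteristic equation: 2r² - 4r - 48 = 0
Divide by 2: r² - 2r - 24 = 0
Roots: r = 6, -4 (distinct real)
General solution: y = C₁e^(6x) + C₂e^(-4x)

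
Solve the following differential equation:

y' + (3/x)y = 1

Using integrating factor method:

General solution: y = (1/4)x + Cx^(-3)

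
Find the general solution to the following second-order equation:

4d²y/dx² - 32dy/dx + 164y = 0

Characteristic equation: 4r² - 32r + 164 = 0
Divide by 4: r² - 8r + 41 = 0
Roots: r = 4 ± 5i (complex conjugates)
General solution: y = e^(4x)(C₁cos(5x) + C₂sin(5x))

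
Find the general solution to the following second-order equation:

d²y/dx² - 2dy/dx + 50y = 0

Characteristic equation: r² - 2r + 50 = 0
Roots: r = 1 ± 7i (complex conjugates)
General solution: y = e^x(C₁cos(7x) + C₂sin(7x))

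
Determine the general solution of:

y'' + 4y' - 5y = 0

Characteristic equation: r² + 4r - 5 = 0
Roots: r = 1, -5 (distinct real)
General solution: y = C₁e^x + C₂e^(-5x)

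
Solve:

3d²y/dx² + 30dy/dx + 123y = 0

Characteristic equation: 3r² + 30r + 123 = 0
Divide by 3: r² + 10r + 41 = 0
Roots: r = -5 ± 4i (complex conjugates)
General solution: y = e^(-5x)(C₁cos(4x) + C₂sin(4x))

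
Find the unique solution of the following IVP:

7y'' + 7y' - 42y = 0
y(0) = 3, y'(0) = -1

General solution: y = C₁e^(2x) + C₂e^(-3x)
Applying ICs: C₁ = 8/5, C₂ = 7/5
Particular solution: y = (8/5)e^(2x) + (7/5)e^(-3x)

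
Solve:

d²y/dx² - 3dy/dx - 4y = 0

Characteristic equation: r² - 3r - 4 = 0
Roots: r = 4, -1 (distinct real)
General solution: y = C₁e^(4x) + C₂e^(-x)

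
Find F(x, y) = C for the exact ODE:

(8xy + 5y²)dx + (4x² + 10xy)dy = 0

Verify exactness: ∂M/∂y = ∂N/∂x ✓
Find F(x,y) such that ∂F/∂x = M, ∂F/∂y = N
Solution: 4x²y + 5xy² = C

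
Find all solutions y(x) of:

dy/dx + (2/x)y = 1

Using integrating factor method:

General solution: y = (1/3)x + Cx^(-2)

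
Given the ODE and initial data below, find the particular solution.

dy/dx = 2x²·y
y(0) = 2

General solution: y = Ce^(2x³/3)
Applying IC y(0) = 2:
Particular solution: y = 2e^(2x³/3)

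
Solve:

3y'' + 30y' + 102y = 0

Characteristic equation: 3r² + 30r + 102 = 0
Divide by 3: r² + 10r + 34 = 0
Roots: r = -5 ± 3i (complex conjugates)
General solution: y = e^(-5x)(C₁cos(3x) + C₂sin(3x))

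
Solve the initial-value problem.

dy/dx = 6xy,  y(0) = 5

General solution: y = Ce^(3x²)
Applying IC y(0) = 5:
Particular solution: y = 5e^(3x²)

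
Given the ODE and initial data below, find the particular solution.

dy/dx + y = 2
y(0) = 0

General solution: y = 2 + Ce^(-x)
Applying y(0) = 0: C = 0 - 2 = -2
Particular solution: y = 2 - 2e^(-x)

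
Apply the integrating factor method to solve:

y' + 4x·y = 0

Using integrating factor method:

General solution: y = Ce^(-2x^2)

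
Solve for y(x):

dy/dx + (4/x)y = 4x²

Using integrating factor method:

General solution: y = (4/7)x^3 + Cx^(-4)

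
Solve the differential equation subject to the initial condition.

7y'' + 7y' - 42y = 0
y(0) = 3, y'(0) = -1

General solution: y = C₁e^(2x) + C₂e^(-3x)
Applying ICs: C₁ = 8/5, C₂ = 7/5
Particular solution: y = (8/5)e^(2x) + (7/5)e^(-3x)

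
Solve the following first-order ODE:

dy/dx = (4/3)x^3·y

Separating variables and integrating:
ln|y| = x^4/3 + C

General solution: y = Ce^(x^4/3)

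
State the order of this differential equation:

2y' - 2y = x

The order is 1 (highest derivative is of order 1).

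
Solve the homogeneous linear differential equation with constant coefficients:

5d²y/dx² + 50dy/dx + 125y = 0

Characteristic equation: 5r² + 50r + 125 = 0
Divide by 5: r² + 10r + 25 = 0
Factored: (r + 5)² = 0
Repeated root: r = -5
General solution: y = (C₁ + C₂x)e^(-5x)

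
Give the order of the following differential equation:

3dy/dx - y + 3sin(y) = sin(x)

The order is 1 (highest derivative is of order 1).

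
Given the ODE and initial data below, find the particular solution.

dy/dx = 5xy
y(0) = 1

General solution: y = Ce^(5x²/2)
Applying IC y(0) = 1:
Particular solution: y = e^(5x²/2)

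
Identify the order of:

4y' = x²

The order is 1 (highest derivative is of order 1).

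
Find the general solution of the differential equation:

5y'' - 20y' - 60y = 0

Characteristic equation: 5r² - 20r - 60 = 0
Divide by 5: r² - 4r - 12 = 0
Roots: r = 6, -2 (distinct real)
General solution: y = C₁e^(6x) + C₂e^(-2x)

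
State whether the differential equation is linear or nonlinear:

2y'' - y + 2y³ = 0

Nonlinear (y³ term)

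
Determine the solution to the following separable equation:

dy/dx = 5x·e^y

Separating variables and integrating:
-e^(-y) = 5x²/2 + C

General solution: y = -ln(C - 5x²/2)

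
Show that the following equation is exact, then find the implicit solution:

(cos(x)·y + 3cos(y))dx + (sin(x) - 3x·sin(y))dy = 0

Verify exactness: ∂M/∂y = ∂N/∂x ✓
Find F(x,y) such that ∂F/∂x = M, ∂F/∂y = N
Solution: sin(x)·y + 3x·cos(y) = C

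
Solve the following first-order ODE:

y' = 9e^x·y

Separating variables and integrating:
ln|y| = 9e^x + C

General solution: y = Ce^(9e^x)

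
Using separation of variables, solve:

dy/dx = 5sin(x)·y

Separating variables and integrating:
ln|y| = -5cos(x) + C

General solution: y = Ce^(-5cos(x))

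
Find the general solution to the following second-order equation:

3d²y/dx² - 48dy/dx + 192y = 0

Characteristic equation: 3r² - 48r + 192 = 0
Divide by 3: r² - 16r + 64 = 0
Factored: (r - 8)² = 0
Repeated root: r = 8
General solution: y = (C₁ + C₂x)e^(8x)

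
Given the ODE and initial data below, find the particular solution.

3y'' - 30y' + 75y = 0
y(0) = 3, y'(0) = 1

General solution: y = (C₁ + C₂x)e^(5x)
Repeated root r = 5
Applying ICs: C₁ = 3, C₂ = -14
Particular solution: y = (3 - 14x)e^(5x)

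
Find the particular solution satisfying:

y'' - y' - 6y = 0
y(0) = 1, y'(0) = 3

General solution: y = C₁e^(3x) + C₂e^(-2x)
Applying ICs: C₁ = 1, C₂ = 0
Particular solution: y = e^(3x)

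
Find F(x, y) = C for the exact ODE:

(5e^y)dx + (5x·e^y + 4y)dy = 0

Verify exactness: ∂M/∂y = ∂N/∂x ✓
Find F(x,y) such that ∂F/∂x = M, ∂F/∂y = N
Solution: 5x·e^y + 2y² = C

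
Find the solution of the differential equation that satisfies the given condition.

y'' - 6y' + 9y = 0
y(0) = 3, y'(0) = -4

General solution: y = (C₁ + C₂x)e^(3x)
Repeated root r = 3
Applying ICs: C₁ = 3, C₂ = -13
Particular solution: y = (3 - 13x)e^(3x)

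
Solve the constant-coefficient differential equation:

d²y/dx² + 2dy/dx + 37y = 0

Characteristic equation: r² + 2r + 37 = 0
Roots: r = -1 ± 6i (complex conjugates)
General solution: y = e^(-x)(C₁cos(6x) + C₂sin(6x))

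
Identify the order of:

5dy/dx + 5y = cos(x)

The order is 1 (highest derivative is of order 1).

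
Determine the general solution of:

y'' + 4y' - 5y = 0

Characteristic equation: r² + 4r - 5 = 0
Roots: r = 1, -5 (distinct real)
General solution: y = C₁e^x + C₂e^(-5x)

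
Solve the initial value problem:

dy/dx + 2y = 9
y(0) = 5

General solution: y = 9/2 + Ce^(-2x)
Applying y(0) = 5: C = 5 - 9/2 = 1/2
Particular solution: y = 9/2 + (1/2)e^(-2x)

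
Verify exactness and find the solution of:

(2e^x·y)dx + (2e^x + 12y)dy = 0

Verify exactness: ∂M/∂y = ∂N/∂x ✓
Find F(x,y) such that ∂F/∂x = M, ∂F/∂y = N
Solution: 2e^x·y + 6y² = C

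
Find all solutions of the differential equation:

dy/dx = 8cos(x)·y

Separating variables and integrating:
ln|y| = 8sin(x) + C

General solution: y = Ce^(8sin(x))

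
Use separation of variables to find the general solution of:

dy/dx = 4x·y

Separating variables and integrating:
ln|y| = 2x^2 + C

General solution: y = Ce^(2x^2)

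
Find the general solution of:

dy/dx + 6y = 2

Using integrating factor method:

General solution: y = 1/3 + Ce^(-6x)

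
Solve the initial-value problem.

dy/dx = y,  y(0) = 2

General solution: y = Ce^x
Applying IC y(0) = 2:
Particular solution: y = 2e^x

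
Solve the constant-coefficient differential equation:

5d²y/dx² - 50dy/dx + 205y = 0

Characteristic equation: 5r² - 50r + 205 = 0
Divide by 5: r² - 10r + 41 = 0
Roots: r = 5 ± 4i (complex conjugates)
General solution: y = e^(5x)(C₁cos(4x) + C₂sin(4x))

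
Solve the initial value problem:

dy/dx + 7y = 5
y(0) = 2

General solution: y = 5/7 + Ce^(-7x)
Applying y(0) = 2: C = 2 - 5/7 = 9/7
Particular solution: y = 5/7 + (9/7)e^(-7x)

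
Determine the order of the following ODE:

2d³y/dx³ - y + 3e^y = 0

The order is 3 (highest derivative is of order 3).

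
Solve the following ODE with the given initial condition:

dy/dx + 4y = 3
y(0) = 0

General solution: y = 3/4 + Ce^(-4x)
Applying y(0) = 0: C = 0 - 3/4 = -3/4
Particular solution: y = 3/4 - (3/4)e^(-4x)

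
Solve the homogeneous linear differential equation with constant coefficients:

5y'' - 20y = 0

Characteristic equation: 5r² - 20 = 0
Divide by 5: r² - 4 = 0
Roots: r = 2, -2 (distinct real)
General solution: y = C₁e^(2x) + C₂e^(-2x)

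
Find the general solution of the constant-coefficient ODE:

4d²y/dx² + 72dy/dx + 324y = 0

Characteristic equation: 4r² + 72r + 324 = 0
Divide by 4: r² + 18r + 81 = 0
Factored: (r + 9)² = 0
Repeated root: r = -9
General solution: y = (C₁ + C₂x)e^(-9x)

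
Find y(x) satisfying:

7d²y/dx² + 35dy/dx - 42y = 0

Characteristic equation: 7r² + 35r - 42 = 0
Divide by 7: r² + 5r - 6 = 0
Roots: r = 1, -6 (distinct real)
General solution: y = C₁e^x + C₂e^(-6x)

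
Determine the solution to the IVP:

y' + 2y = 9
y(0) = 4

General solution: y = 9/2 + Ce^(-2x)
Applying y(0) = 4: C = 4 - 9/2 = -1/2
Particular solution: y = 9/2 - (1/2)e^(-2x)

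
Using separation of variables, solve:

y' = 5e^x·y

Separating variables and integrating:
ln|y| = 5e^x + C

General solution: y = Ce^(5e^x)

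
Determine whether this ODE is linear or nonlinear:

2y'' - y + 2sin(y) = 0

Nonlinear (sin(y) is nonlinear in y)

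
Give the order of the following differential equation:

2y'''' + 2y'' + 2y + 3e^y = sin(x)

The order is 4 (highest derivative is of order 4).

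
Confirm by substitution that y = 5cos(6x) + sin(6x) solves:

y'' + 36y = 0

Verification:
y'' = -180cos(6x) - 36sin(6x)
y'' + 36y = 0 ✓

Yes, it is a solution.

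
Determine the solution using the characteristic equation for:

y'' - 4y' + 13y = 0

Characteristic equation: r² - 4r + 13 = 0
Roots: r = 2 ± 3i (complex conjugates)
General solution: y = e^(2x)(C₁cos(3x) + C₂sin(3x))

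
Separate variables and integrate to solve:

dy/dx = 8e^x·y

Separating variables and integrating:
ln|y| = 8e^x + C

General solution: y = Ce^(8e^x)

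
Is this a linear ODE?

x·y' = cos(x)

Yes. Linear (y and its derivatives appear to the first power only, no products of y terms)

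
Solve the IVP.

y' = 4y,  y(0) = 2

General solution: y = Ce^(4x)
Applying IC y(0) = 2:
Particular solution: y = 2e^(4x)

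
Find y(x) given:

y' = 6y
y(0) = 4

General solution: y = Ce^(6x)
Applying IC y(0) = 4:
Particular solution: y = 4e^(6x)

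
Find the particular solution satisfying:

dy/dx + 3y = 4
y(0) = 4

General solution: y = 4/3 + Ce^(-3x)
Applying y(0) = 4: C = 4 - 4/3 = 8/3
Particular solution: y = 4/3 + (8/3)e^(-3x)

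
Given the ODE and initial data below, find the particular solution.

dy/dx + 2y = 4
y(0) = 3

General solution: y = 2 + Ce^(-2x)
Applying y(0) = 3: C = 3 - 2 = 1
Particular solution: y = 2 + e^(-2x)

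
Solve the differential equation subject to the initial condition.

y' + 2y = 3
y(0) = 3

General solution: y = 3/2 + Ce^(-2x)
Applying y(0) = 3: C = 3 - 3/2 = 3/2
Particular solution: y = 3/2 + (3/2)e^(-2x)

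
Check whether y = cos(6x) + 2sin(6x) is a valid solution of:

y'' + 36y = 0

Verification:
y'' = -36cos(6x) - 72sin(6x)
y'' + 36y = 0 ✓

Yes, it is a solution.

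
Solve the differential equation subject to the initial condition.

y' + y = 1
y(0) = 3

General solution: y = 1 + Ce^(-x)
Applying y(0) = 3: C = 3 - 1 = 2
Particular solution: y = 1 + 2e^(-x)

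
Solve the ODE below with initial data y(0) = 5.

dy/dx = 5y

General solution: y = Ce^(5x)
Applying IC y(0) = 5:
Particular solution: y = 5e^(5x)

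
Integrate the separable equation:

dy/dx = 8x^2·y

Separating variables and integrating:
ln|y| = 8x^3/3 + C

General solution: y = Ce^(8x^3/3)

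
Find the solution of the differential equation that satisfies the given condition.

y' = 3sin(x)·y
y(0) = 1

General solution: y = Ce^(-3cos(x))
Applying IC y(0) = 1:
Particular solution: y = e^(3(1-cos(x)))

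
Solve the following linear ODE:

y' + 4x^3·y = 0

Using integrating factor method:

General solution: y = Ce^(-x^4)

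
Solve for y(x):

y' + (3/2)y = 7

Using integrating factor method:

General solution: y = 14/3 + Ce^(-3x/2)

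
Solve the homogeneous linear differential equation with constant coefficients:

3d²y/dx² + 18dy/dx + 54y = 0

Characteristic equation: 3r² + 18r + 54 = 0
Divide by 3: r² + 6r + 18 = 0
Roots: r = -3 ± 3i (complex conjugates)
General solution: y = e^(-3x)(C₁cos(3x) + C₂sin(3x))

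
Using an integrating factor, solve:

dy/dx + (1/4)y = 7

Using integrating factor method:

General solution: y = 28 + Ce^(-x/4)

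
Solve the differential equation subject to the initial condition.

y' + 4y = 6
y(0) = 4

General solution: y = 3/2 + Ce^(-4x)
Applying y(0) = 4: C = 4 - 3/2 = 5/2
Particular solution: y = 3/2 + (5/2)e^(-4x)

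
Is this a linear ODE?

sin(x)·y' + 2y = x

Yes. Linear (y and its derivatives appear to the first power only, no products of y terms)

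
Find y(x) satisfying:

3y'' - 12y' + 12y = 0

Characteristic equation: 3r² - 12r + 12 = 0
Divide by 3: r² - 4r + 4 = 0
Factored: (r - 2)² = 0
Repeated root: r = 2
General solution: y = (C₁ + C₂x)e^(2x)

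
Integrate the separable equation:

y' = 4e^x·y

Separating variables and integrating:
ln|y| = 4e^x + C

General solution: y = Ce^(4e^x)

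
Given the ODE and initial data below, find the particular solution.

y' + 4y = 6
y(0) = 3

General solution: y = 3/2 + Ce^(-4x)
Applying y(0) = 3: C = 3 - 3/2 = 3/2
Particular solution: y = 3/2 + (3/2)e^(-4x)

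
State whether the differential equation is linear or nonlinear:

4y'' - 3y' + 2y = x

Linear (y and its derivatives appear to the first power only, no products of y terms)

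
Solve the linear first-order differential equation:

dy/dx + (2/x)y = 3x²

Using integrating factor method:

General solution: y = (3/5)x^3 + Cx^(-2)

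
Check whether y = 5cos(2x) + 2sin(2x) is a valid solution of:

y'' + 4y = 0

Verification:
y'' = -20cos(2x) - 8sin(2x)
y'' + 4y = 0 ✓

Yes, it is a solution.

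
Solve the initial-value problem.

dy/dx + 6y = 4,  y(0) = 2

General solution: y = 2/3 + Ce^(-6x)
Applying y(0) = 2: C = 2 - 2/3 = 4/3
Particular solution: y = 2/3 + (4/3)e^(-6x)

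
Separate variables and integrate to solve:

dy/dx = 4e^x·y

Separating variables and integrating:
ln|y| = 4e^x + C

General solution: y = Ce^(4e^x)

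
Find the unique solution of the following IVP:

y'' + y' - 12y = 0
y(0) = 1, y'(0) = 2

General solution: y = C₁e^(3x) + C₂e^(-4x)
Applying ICs: C₁ = 6/7, C₂ = 1/7
Particular solution: y = (6/7)e^(3x) + (1/7)e^(-4x)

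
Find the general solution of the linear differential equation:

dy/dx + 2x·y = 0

Using integrating factor method:

General solution: y = Ce^(-x^2)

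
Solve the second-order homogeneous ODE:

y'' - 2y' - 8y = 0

Characteristic equation: r² - 2r - 8 = 0
Roots: r = 4, -2 (distinct real)
General solution: y = C₁e^(4x) + C₂e^(-2x)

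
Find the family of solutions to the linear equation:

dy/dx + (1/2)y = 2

Using integrating factor method:

General solution: y = 4 + Ce^(-x/2)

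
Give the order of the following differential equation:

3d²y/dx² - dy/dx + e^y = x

The order is 2 (highest derivative is of order 2).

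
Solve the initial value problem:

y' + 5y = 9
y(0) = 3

General solution: y = 9/5 + Ce^(-5x)
Applying y(0) = 3: C = 3 - 9/5 = 6/5
Particular solution: y = 9/5 + (6/5)e^(-5x)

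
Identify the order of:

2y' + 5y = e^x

The order is 1 (highest derivative is of order 1).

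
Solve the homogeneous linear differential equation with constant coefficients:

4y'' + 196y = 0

Characteristic equation: 4r² + 196 = 0
Divide by 4: r² + 49 = 0
Roots: r = ±7i (complex conjugates)
General solution: y = C₁cos(7x) + C₂sin(7x)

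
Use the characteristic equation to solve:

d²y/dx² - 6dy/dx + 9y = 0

Characteristic equation: r² - 6r + 9 = 0
Factored: (r - 3)² = 0
Repeated root: r = 3
General solution: y = (C₁ + C₂x)e^(3x)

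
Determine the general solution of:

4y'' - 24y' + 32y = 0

Characteristic equation: 4r² - 24r + 32 = 0
Divide by 4: r² - 6r + 8 = 0
Roots: r = 2, 4 (distinct real)
General solution: y = C₁e^(2x) + C₂e^(4x)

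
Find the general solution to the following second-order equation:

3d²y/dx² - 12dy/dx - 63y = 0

Characteristic equation: 3r² - 12r - 63 = 0
Divide by 3: r² - 4r - 21 = 0
Roots: r = 7, -3 (distinct real)
General solution: y = C₁e^(7x) + C₂e^(-3x)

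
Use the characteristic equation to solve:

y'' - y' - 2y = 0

Characteristic equation: r² - r - 2 = 0
Roots: r = 2, -1 (distinct real)
General solution: y = C₁e^(2x) + C₂e^(-x)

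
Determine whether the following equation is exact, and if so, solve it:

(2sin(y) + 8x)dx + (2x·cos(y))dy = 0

Verify exactness: ∂M/∂y = ∂N/∂x ✓
Find F(x,y) such that ∂F/∂x = M, ∂F/∂y = N
Solution: 2x·sin(y) + 4x² = C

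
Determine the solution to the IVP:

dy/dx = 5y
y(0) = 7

General solution: y = Ce^(5x)
Applying IC y(0) = 7:
Particular solution: y = 7e^(5x)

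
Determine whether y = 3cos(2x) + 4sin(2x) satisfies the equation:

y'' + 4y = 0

Verification:
y'' = -12cos(2x) - 16sin(2x)
y'' + 4y = 0 ✓

Yes, it is a solution.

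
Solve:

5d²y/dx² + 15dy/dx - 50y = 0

Characteristic equation: 5r² + 15r - 50 = 0
Divide by 5: r² + 3r - 10 = 0
Roots: r = 2, -5 (distinct real)
General solution: y = C₁e^(2x) + C₂e^(-5x)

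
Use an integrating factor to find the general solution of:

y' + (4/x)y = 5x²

Using integrating factor method:

General solution: y = (5/7)x^3 + Cx^(-4)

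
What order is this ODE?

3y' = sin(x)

The order is 1 (highest derivative is of order 1).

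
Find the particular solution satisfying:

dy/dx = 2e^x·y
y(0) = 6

General solution: y = Ce^(2e^x)
Applying IC y(0) = 6:
Particular solution: y = 6e^(2(e^x - 1))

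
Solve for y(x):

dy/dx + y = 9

Using integrating factor method:

General solution: y = 9 + Ce^(-x)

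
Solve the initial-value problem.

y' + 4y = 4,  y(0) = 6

General solution: y = 1 + Ce^(-4x)
Applying y(0) = 6: C = 6 - 1 = 5
Particular solution: y = 1 + 5e^(-4x)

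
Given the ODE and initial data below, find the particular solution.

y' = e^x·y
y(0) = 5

General solution: y = Ce^(e^x)
Applying IC y(0) = 5:
Particular solution: y = 5e^(e^x - 1)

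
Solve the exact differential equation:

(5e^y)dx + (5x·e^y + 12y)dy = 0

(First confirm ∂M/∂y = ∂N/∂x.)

Verify exactness: ∂M/∂y = ∂N/∂x ✓
Find F(x,y) such that ∂F/∂x = M, ∂F/∂y = N
Solution: 5x·e^y + 6y² = C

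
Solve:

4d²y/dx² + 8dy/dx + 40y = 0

Characteristic equation: 4r² + 8r + 40 = 0
Divide by 4: r² + 2r + 10 = 0
Roots: r = -1 ± 3i (complex conjugates)
General solution: y = e^(-x)(C₁cos(3x) + C₂sin(3x))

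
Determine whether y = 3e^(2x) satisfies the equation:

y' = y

Verification:
y = 3e^(2x)
y' = 6e^(2x)
But y = 3e^(2x)
y' ≠ y — the derivative does not match

No, it is not a solution.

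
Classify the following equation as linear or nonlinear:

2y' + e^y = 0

Nonlinear (e^y is nonlinear in y)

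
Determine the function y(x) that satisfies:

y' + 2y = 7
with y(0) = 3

General solution: y = 7/2 + Ce^(-2x)
Applying y(0) = 3: C = 3 - 7/2 = -1/2
Particular solution: y = 7/2 - (1/2)e^(-2x)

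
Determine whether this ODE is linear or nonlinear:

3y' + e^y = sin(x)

Nonlinear (e^y is nonlinear in y)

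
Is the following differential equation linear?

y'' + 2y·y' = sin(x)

No. Nonlinear (product y·y')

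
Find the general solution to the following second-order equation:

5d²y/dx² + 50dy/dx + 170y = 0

Characteristic equation: 5r² + 50r + 170 = 0
Divide by 5: r² + 10r + 34 = 0
Roots: r = -5 ± 3i (complex conjugates)
General solution: y = e^(-5x)(C₁cos(3x) + C₂sin(3x))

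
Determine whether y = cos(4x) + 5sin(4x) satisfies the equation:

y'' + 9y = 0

Verification:
y'' = -16cos(4x) - 80sin(4x)
y'' + 9y ≠ 0 (frequency mismatch: got 16 instead of 9)

No, it is not a solution.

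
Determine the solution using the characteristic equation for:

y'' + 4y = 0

Characteristic equation: r² + 4 = 0
Roots: r = ±2i (complex conjugates)
General solution: y = C₁cos(2x) + C₂sin(2x)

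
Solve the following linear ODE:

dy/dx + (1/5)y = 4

Using integrating factor method:

General solution: y = 20 + Ce^(-x/5)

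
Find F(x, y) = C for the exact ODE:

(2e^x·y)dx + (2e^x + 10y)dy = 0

Verify exactness: ∂M/∂y = ∂N/∂x ✓
Find F(x,y) such that ∂F/∂x = M, ∂F/∂y = N
Solution: 2e^x·y + 5y² = C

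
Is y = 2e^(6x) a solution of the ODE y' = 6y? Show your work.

Verification:
y = 2e^(6x)
y' = 12e^(6x)
6y = 12e^(6x)
y' = 6y ✓

Yes, it is a solution.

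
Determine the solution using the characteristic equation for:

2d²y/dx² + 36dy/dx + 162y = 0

Characteristic equation: 2r² + 36r + 162 = 0
Divide by 2: r² + 18r + 81 = 0
Factored: (r + 9)² = 0
Repeated root: r = -9
General solution: y = (C₁ + C₂x)e^(-9x)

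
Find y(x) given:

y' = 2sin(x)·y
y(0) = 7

General solution: y = Ce^(-2cos(x))
Applying IC y(0) = 7:
Particular solution: y = 7e^(2(1-cos(x)))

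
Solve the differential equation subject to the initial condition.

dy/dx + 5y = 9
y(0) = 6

General solution: y = 9/5 + Ce^(-5x)
Applying y(0) = 6: C = 6 - 9/5 = 21/5
Particular solution: y = 9/5 + (21/5)e^(-5x)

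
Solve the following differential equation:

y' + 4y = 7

Using integrating factor method:

General solution: y = 7/4 + Ce^(-4x)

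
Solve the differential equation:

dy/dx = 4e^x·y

Separating variables and integrating:
ln|y| = 4e^x + C

General solution: y = Ce^(4e^x)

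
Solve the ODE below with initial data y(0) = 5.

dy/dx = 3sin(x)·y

General solution: y = Ce^(-3cos(x))
Applying IC y(0) = 5:
Particular solution: y = 5e^(3(1-cos(x)))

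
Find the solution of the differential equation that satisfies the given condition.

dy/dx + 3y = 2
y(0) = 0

General solution: y = 2/3 + Ce^(-3x)
Applying y(0) = 0: C = 0 - 2/3 = -2/3
Particular solution: y = 2/3 - (2/3)e^(-3x)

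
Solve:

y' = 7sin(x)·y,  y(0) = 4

General solution: y = Ce^(-7cos(x))
Applying IC y(0) = 4:
Particular solution: y = 4e^(7(1-cos(x)))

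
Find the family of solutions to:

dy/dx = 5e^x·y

Separating variables and integrating:
ln|y| = 5e^x + C

General solution: y = Ce^(5e^x)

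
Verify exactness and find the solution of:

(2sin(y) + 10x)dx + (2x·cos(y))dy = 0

Verify exactness: ∂M/∂y = ∂N/∂x ✓
Find F(x,y) such that ∂F/∂x = M, ∂F/∂y = N
Solution: 2x·sin(y) + 5x² = C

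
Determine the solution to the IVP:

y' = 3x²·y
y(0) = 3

General solution: y = Ce^(x³)
Applying IC y(0) = 3:
Particular solution: y = 3e^(x³)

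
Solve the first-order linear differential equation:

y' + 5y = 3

Using integrating factor method:

General solution: y = 3/5 + Ce^(-5x)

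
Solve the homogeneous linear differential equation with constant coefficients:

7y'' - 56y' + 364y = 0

Characteristic equation: 7r² - 56r + 364 = 0
Divide by 7: r² - 8r + 52 = 0
Roots: r = 4 ± 6i (complex conjugates)
General solution: y = e^(4x)(C₁cos(6x) + C₂sin(6x))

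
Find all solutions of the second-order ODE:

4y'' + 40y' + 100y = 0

Characteristic equation: 4r² + 40r + 100 = 0
Divide by 4: r² + 10r + 25 = 0
Factored: (r + 5)² = 0
Repeated root: r = -5
General solution: y = (C₁ + C₂x)e^(-5x)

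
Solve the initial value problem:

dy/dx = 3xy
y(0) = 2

General solution: y = Ce^(3x²/2)
Applying IC y(0) = 2:
Particular solution: y = 2e^(3x²/2)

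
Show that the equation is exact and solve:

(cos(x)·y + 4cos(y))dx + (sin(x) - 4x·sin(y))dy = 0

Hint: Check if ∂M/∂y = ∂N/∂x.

Verify exactness: ∂M/∂y = ∂N/∂x ✓
Find F(x,y) such that ∂F/∂x = M, ∂F/∂y = N
Solution: sin(x)·y + 4x·cos(y) = C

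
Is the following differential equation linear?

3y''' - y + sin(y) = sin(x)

No. Nonlinear (sin(y) is nonlinear in y)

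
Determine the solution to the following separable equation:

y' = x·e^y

Separating variables and integrating:
-e^(-y) = x²/2 + C

General solution: y = -ln(C - x²/2)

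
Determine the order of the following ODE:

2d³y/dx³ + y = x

The order is 3 (highest derivative is of order 3).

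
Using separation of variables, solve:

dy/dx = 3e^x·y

Separating variables and integrating:
ln|y| = 3e^x + C

General solution: y = Ce^(3e^x)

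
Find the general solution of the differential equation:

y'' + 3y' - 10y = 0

Characteristic equation: r² + 3r - 10 = 0
Roots: r = 2, -5 (distinct real)
General solution: y = C₁e^(2x) + C₂e^(-5x)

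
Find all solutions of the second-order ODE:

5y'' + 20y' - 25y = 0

Characteristic equation: 5r² + 20r - 25 = 0
Divide by 5: r² + 4r - 5 = 0
Roots: r = 1, -5 (distinct real)
General solution: y = C₁e^x + C₂e^(-5x)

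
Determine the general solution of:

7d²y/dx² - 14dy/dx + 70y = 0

Characteristic equation: 7r² - 14r + 70 = 0
Divide by 7: r² - 2r + 10 = 0
Roots: r = 1 ± 3i (complex conjugates)
General solution: y = e^x(C₁cos(3x) + C₂sin(3x))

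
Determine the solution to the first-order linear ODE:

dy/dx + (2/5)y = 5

Using integrating factor method:

General solution: y = 25/2 + Ce^(-2x/5)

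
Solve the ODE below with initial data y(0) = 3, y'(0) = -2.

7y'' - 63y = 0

General solution: y = C₁e^(3x) + C₂e^(-3x)
Applying ICs: C₁ = 7/6, C₂ = 11/6
Particular solution: y = (7/6)e^(3x) + (11/6)e^(-3x)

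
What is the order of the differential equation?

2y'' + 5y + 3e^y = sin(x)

The order is 2 (highest derivative is of order 2).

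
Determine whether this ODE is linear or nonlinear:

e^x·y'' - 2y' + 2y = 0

Linear (y and its derivatives appear to the first power only, no products of y terms)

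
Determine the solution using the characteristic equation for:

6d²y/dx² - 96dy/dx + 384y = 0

Characteristic equation: 6r² - 96r + 384 = 0
Divide by 6: r² - 16r + 64 = 0
Factored: (r - 8)² = 0
Repeated root: r = 8
General solution: y = (C₁ + C₂x)e^(8x)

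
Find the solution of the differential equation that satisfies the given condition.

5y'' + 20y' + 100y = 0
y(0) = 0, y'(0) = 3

General solution: y = e^(-2x)(C₁cos(4x) + C₂sin(4x))
Complex roots r = -2 ± 4i
Applying ICs: C₁ = 0, C₂ = 3/4
Particular solution: y = e^(-2x)((3/4)sin(4x))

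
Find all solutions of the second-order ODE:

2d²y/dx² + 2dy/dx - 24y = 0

Characteristic equation: 2r² + 2r - 24 = 0
Divide by 2: r² + r - 12 = 0
Roots: r = 3, -4 (distinct real)
General solution: y = C₁e^(3x) + C₂e^(-4x)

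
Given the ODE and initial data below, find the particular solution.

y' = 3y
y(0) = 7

General solution: y = Ce^(3x)
Applying IC y(0) = 7:
Particular solution: y = 7e^(3x)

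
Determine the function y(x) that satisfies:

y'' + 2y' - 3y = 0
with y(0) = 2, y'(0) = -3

General solution: y = C₁e^x + C₂e^(-3x)
Applying ICs: C₁ = 3/4, C₂ = 5/4
Particular solution: y = (3/4)e^x + (5/4)e^(-3x)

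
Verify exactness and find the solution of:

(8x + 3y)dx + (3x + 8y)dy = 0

Verify exactness: ∂M/∂y = ∂N/∂x ✓
Find F(x,y) such that ∂F/∂x = M, ∂F/∂y = N
Solution: 4x² + 3xy + 4y² = C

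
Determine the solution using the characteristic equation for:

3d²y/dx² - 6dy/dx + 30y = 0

Characteristic equation: 3r² - 6r + 30 = 0
Divide by 3: r² - 2r + 10 = 0
Roots: r = 1 ± 3i (complex conjugates)
General solution: y = e^x(C₁cos(3x) + C₂sin(3x))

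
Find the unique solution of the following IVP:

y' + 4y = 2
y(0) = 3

General solution: y = 1/2 + Ce^(-4x)
Applying y(0) = 3: C = 3 - 1/2 = 5/2
Particular solution: y = 1/2 + (5/2)e^(-4x)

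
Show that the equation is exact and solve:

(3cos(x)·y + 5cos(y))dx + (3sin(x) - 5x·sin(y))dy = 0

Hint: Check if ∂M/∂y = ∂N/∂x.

Verify exactness: ∂M/∂y = ∂N/∂x ✓
Find F(x,y) such that ∂F/∂x = M, ∂F/∂y = N
Solution: 3sin(x)·y + 5x·cos(y) = C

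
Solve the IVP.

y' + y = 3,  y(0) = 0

General solution: y = 3 + Ce^(-x)
Applying y(0) = 0: C = 0 - 3 = -3
Particular solution: y = 3 - 3e^(-x)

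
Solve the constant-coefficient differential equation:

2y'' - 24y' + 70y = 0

Characteristic equation: 2r² - 24r + 70 = 0
Divide by 2: r² - 12r + 35 = 0
Roots: r = 5, 7 (distinct real)
General solution: y = C₁e^(5x) + C₂e^(7x)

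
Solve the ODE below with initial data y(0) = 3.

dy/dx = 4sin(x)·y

General solution: y = Ce^(-4cos(x))
Applying IC y(0) = 3:
Particular solution: y = 3e^(4(1-cos(x)))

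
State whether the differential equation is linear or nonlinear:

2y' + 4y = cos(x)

Linear (y and its derivatives appear to the first power only, no products of y terms)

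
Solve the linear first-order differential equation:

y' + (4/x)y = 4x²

Using integrating factor method:

General solution: y = (4/7)x^3 + Cx^(-4)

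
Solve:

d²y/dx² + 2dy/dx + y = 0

Characteristic equation: r² + 2r + 1 = 0
Factored: (r + 1)² = 0
Repeated root: r = -1
General solution: y = (C₁ + C₂x)e^(-x)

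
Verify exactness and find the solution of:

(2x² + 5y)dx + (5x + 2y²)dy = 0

Verify exactness: ∂M/∂y = ∂N/∂x ✓
Find F(x,y) such that ∂F/∂x = M, ∂F/∂y = N
Solution: 2x³/3 + 5xy + 2y³/3 = C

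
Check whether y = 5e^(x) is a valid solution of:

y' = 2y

Verification:
y = 5e^(x)
y' = 5e^(x)
But 2y = 10e^(x)
y' ≠ 2y — the derivative does not match

No, it is not a solution.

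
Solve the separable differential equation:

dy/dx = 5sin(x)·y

Separating variables and integrating:
ln|y| = -5cos(x) + C

General solution: y = Ce^(-5cos(x))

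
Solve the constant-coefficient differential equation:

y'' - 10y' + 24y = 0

Characteristic equation: r² - 10r + 24 = 0
Roots: r = 6, 4 (distinct real)
General solution: y = C₁e^(6x) + C₂e^(4x)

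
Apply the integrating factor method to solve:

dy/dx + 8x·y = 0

Using integrating factor method:

General solution: y = Ce^(-4x^2)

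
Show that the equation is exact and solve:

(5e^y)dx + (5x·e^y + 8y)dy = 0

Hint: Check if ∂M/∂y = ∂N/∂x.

Verify exactness: ∂M/∂y = ∂N/∂x ✓
Find F(x,y) such that ∂F/∂x = M, ∂F/∂y = N
Solution: 5x·e^y + 4y² = C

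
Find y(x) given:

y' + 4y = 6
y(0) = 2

General solution: y = 3/2 + Ce^(-4x)
Applying y(0) = 2: C = 2 - 3/2 = 1/2
Particular solution: y = 3/2 + (1/2)e^(-4x)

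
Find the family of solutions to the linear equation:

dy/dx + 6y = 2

Using integrating factor method:

General solution: y = 1/3 + Ce^(-6x)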